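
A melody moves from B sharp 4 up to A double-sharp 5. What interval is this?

B to A spans seven letter names (B-C-D-E-F-G-A), so the interval is some kind of seventh.
B#4 to A##5 is 11 semitones, matching the major seventh exactly, so the quality is major.

M7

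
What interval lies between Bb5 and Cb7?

m9

B to C spans two letter names (B-C), plus an octave — that makes it a ninth of some quality.
At 13 semitones, Bb5→Cb7 falls one short of a major ninth: minor.
(Equivalently, a compound minor second: a minor second plus an octave.)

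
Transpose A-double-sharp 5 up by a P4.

The fourth takes the letter from A up to D.
A perfect fourth is 5 semitones; 5 semitones up from A##5 gives D##6.

D-double-sharp 6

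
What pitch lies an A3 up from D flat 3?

Three letter names up from D: F.
An augmented third spans 5 semitones, so from Db3 the target pitch is F#3.

F sharp 3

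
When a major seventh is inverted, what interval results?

The rule of nine gives the new number: 9 − 7 = 2, so a seventh becomes a second.
And major becomes minor under inversion, so we get a minor second.

minor 2nd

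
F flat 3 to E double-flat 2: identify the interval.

major ninth

Descending from Fb3 to Ebb2 is the same interval as ascending Ebb2 to Fb3.
E to F spans two letter names (E-F), plus an octave — that makes it a ninth of some quality.
Ebb2 to Fb3 is 14 semitones, matching the major ninth exactly, so the quality is major.
(Equivalently, a compound major second: a major second plus an octave.)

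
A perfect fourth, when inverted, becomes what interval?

Interval numbers invert to sum to nine: 4 + 5 = 9, so a fourth inverts to a fifth.
And perfect stays perfect under inversion, so we get a perfect fifth.

perfect 5th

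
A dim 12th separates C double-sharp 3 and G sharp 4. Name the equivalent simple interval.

Take out an octave (7 from the number): 12 − 7 = 5.
So a diminished twelfth is an octave plus a diminished fifth. The quality is unchanged.

diminished fifth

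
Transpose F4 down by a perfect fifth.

Counting five letter names down from F lands on B.
A perfect fifth is 7 semitones; 7 semitones down from F4 gives Bb3.

Bb3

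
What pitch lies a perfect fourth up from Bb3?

Eb4

The fourth takes the letter from B up to E.
Moving 5 semitones up from Bb3 (the size of a perfect fourth) reaches Eb4.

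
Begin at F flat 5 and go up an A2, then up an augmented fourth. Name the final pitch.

Up an augmented second from Fb5: G5 (3 semitones up).
An augmented fourth up from G5 is C#6.

C sharp 6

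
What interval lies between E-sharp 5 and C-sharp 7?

E to C spans six letter names (E-F-G-A-B-C), plus an octave, so the interval is some kind of thirteenth.
At 20 semitones, E#5→C#7 falls one short of a major thirteenth: minor.
(Equivalently, a compound minor sixth: a minor sixth plus an octave.)

minor 13th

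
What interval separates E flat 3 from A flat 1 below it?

Descending from Eb3 to Ab1 is the same interval as ascending Ab1 to Eb3.
A to E spans five letter names (A-B-C-D-E), plus an octave, so the interval is some kind of twelfth.
Counting semitones, Ab1→Eb3 is 19, which is the perfect twelfth.
(Equivalently, a compound perfect fifth: a perfect fifth plus an octave.)

P12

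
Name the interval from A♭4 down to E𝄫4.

Descending from Ab4 to Ebb4 is the same interval as ascending Ebb4 to Ab4.
E to A spans four letter names (E-F-G-A): a fourth.
A perfect fourth would be 5 semitones; Ebb4 to Ab4 is 6, one semitone wider, so the interval is augmented.

augmented 4th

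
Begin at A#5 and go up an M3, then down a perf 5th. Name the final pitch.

F##5

Up a major third from A#5: C##6 (4 semitones up).
A perfect fifth down from C##6 is F##5.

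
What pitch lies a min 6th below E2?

G#1

Counting six letter names down from E lands on G.
A minor sixth spans 8 semitones, so from E2 the target pitch is G#1.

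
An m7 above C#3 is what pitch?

Seven letter names up from C: B.
Moving 10 semitones up from C#3 (the size of a minor seventh) reaches B3.

B3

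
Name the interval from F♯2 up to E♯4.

major fourteenth

F to E spans seven letter names (F-G-A-B-C-D-E), plus an octave, so the interval is some kind of fourteenth.
The major fourteenth spans 23 semitones, and F#2 to E#4 is exactly 23 semitones — so this is a major fourteenth.
(Equivalently, a compound major seventh: a major seventh plus an octave.)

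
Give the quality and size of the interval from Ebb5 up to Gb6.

M10

E to G spans three letter names (E-F-G), plus an octave, so the interval is some kind of tenth.
Ebb5 to Gb6 is 16 semitones, matching the major tenth exactly, so the quality is major.
(Equivalently, a compound major third: a major third plus an octave.)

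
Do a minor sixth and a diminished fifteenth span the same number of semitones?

A minor sixth is 8 semitones but a diminished fifteenth is 23 semitones — different sizes.

No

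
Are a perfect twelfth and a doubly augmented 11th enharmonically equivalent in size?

A perfect twelfth = 19 semitones = a doubly augmented eleventh; enharmonically equal.

Yes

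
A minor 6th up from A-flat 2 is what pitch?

The sixth takes the letter from A up to F.
A minor sixth is 8 semitones; 8 semitones up from Ab2 gives Fb3.

F-flat 3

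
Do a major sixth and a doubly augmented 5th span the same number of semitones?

Both span 9 semitones: a major sixth and a doubly augmented fifth are the same chromatic distance.

Yes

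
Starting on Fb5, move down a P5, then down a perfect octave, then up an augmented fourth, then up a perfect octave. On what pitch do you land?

Fb5 down a perfect fifth → Bbb4 (7 semitones).
Bbb4 down a perfect octave → Bbb3 (12 semitones).
Up an augmented fourth from Bbb3: Eb4 (6 semitones up).
Up a perfect octave from Eb4: Eb5 (12 semitones up).

Eb5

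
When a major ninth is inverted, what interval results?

m7

First reduce the compound major ninth to its simple form, a major second.
The rule of nine gives the new number: 9 − 2 = 7, so a second becomes a seventh.
And major becomes minor under inversion, so we get a minor seventh.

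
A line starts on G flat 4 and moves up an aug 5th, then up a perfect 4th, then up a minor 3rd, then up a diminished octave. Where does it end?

Gb4 up an augmented fifth → D5 (8 semitones).
Up a perfect fourth from D5: G5 (5 semitones up).
A minor third up from G5 is Bb5.
Up a diminished octave from Bb5: Bbb6 (11 semitones up).

B double-flat 6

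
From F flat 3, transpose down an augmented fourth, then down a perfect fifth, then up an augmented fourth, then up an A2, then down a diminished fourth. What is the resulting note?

Fb3 down an augmented fourth → Cbb3 (6 semitones).
Down a perfect fifth from Cbb3: Fbb2 (7 semitones down).
Up an augmented fourth from Fbb2: Bbb2 (6 semitones up).
Up an augmented second from Bbb2: C3 (3 semitones up).
A diminished fourth down from C3 is G#2.

G sharp 2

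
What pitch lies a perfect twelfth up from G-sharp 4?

Counting five letter names plus an octave up from G lands on D.
A perfect twelfth spans 19 semitones, so from G#4 the target pitch is D#6.

D-sharp 6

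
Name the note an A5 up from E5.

Five letter names up from E: B.
Moving 8 semitones up from E5 (the size of an augmented fifth) reaches B#5.

B#5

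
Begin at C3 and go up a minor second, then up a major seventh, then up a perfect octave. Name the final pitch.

Up a minor second from C3: Db3 (1 semitone up).
Up a major seventh from Db3: C4 (11 semitones up).
A perfect octave up from C4 is C5.

C5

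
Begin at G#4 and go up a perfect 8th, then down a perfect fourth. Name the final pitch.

D#5

A perfect octave up from G#4 is G#5.
Down a perfect fourth from G#5: D#5 (5 semitones down).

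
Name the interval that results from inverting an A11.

diminished fifth

First reduce the compound augmented eleventh to its simple form, an augmented fourth.
Interval numbers invert to sum to nine: 4 + 5 = 9, so a fourth inverts to a fifth.
Quality inverts too: augmented becomes diminished. That makes the inversion a diminished fifth.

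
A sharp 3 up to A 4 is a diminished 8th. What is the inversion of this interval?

augmented unison

The rule of nine gives the new number: 9 − 8 = 1, so an octave becomes a unison.
The quality also flips — diminished becomes augmented — giving an augmented unison.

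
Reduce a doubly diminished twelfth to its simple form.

dd5

Take out an octave (7 from the number): 12 − 7 = 5.
That makes a doubly diminished twelfth a compound doubly diminished fifth — an octave plus a doubly diminished fifth.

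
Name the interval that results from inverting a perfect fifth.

P4

Interval numbers invert to sum to nine: 5 + 4 = 9, so a fifth inverts to a fourth.
And perfect stays perfect under inversion, so we get a perfect fourth.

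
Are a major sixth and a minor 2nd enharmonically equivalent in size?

A major sixth spans 9 semitones; a minor second spans 1 semitone. They differ by 8.

No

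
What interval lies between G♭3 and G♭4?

G to G is the same letter name, plus an octave: an octave.
The perfect octave spans 12 semitones, and Gb3 to Gb4 is exactly 12 semitones — so this is a perfect octave.

perfect octave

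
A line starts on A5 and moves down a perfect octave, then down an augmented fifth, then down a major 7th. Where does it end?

Ebb3

A5 down a perfect octave → A4 (12 semitones).
An augmented fifth down from A4 is Db4.
A major seventh down from Db4 is Ebb3.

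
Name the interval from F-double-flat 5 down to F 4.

doubly diminished 8th

Descending from Fbb5 to F4 is the same interval as ascending F4 to Fbb5.
F to F is the same letter name, plus an octave, so the interval is some kind of octave.
The perfect octave is 12 semitones; here we have 10, two semitones narrower: doubly diminished.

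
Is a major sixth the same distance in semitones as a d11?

No

A major sixth spans 9 semitones; a diminished eleventh spans 16 semitones. They differ by 7.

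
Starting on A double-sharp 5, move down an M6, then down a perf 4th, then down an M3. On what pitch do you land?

A##5 down a major sixth → C##5 (9 semitones).
A perfect fourth down from C##5 is G##4.
A major third down from G##4 is E#4.

E sharp 4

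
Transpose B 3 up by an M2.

The second takes the letter from B up to C.
A major second spans 2 semitones, so from B3 the target pitch is C#4.

C sharp 4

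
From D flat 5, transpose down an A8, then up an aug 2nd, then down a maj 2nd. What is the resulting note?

D flat 4

Down an augmented octave from Db5: Dbb4 (13 semitones down).
An augmented second up from Dbb4 is Eb4.
A major second down from Eb4 is Db4.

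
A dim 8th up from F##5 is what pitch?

For an octave the letter name doesn't change: still F, an octave up.
Moving 11 semitones up from F##5 (the size of a diminished octave) reaches F#6.

F#6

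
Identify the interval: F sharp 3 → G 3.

F to G spans two letter names (F-G): a second.
F#3 to G3 is 1 semitone, a half step short of the major second (2), so this is minor.

m2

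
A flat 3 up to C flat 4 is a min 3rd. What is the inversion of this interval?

major 6th

The rule of nine gives the new number: 9 − 3 = 6, so a third becomes a sixth.
And minor becomes major under inversion, so we get a major sixth.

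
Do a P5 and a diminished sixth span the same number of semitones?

A perfect fifth spans 7 semitones, and a diminished sixth also spans 7 semitones — they're enharmonic.

Yes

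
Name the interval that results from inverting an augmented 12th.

First reduce the compound augmented twelfth to its simple form, an augmented fifth.
The rule of nine gives the new number: 9 − 5 = 4, so a fifth becomes a fourth.
And augmented becomes diminished under inversion, so we get a diminished fourth.

diminished fourth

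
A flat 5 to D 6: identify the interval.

augmented fourth

A to D spans four letter names (A-B-C-D), so the interval is some kind of fourth.
The perfect fourth is 5 semitones; here we have 6, one semitone wider: augmented.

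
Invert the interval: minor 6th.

Interval numbers invert to sum to nine: 6 + 3 = 9, so a sixth inverts to a third.
And minor becomes major under inversion, so we get a major third.

major 3rd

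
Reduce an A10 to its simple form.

A3

Take out an octave (7 from the number): 10 − 7 = 3.
Quality carries through unchanged, so the simple form is an augmented third.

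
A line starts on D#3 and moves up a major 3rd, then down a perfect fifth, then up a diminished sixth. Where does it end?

G3

D#3 up a major third → F##3 (4 semitones).
A perfect fifth down from F##3 is B#2.
A diminished sixth up from B#2 is G3.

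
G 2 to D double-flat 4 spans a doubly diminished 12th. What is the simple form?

Each octave removed subtracts seven from the number: 12 − 7 = 5.
So a doubly diminished twelfth is an octave plus a doubly diminished fifth. The quality is unchanged.

doubly diminished 5th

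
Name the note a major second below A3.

G3

Counting two letter names down from A lands on G.
Moving 2 semitones down from A3 (the size of a major second) reaches G3.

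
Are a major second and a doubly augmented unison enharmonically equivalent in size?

Yes

A major second = 2 semitones = a doubly augmented unison; enharmonically equal.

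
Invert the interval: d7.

Interval numbers invert to sum to nine: 7 + 2 = 9, so a seventh inverts to a second.
The quality also flips — diminished becomes augmented — giving an augmented second.

augmented 2nd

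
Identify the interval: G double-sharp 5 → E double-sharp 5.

minor third

Descending from G##5 to E##5 is the same interval as ascending E##5 to G##5.
E to G spans three letter names (E-F-G) — that makes it a third of some quality.
E##5 to G##5 is 3 semitones, a half step short of the major third (4), so this is minor.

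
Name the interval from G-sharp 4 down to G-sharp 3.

Descending from G#4 to G#3 is the same interval as ascending G#3 to G#4.
G to G is the same letter name, plus an octave, so the interval is some kind of octave.
G#3 to G#4 is 12 semitones, matching the perfect octave exactly, so the quality is perfect.

perfect 8th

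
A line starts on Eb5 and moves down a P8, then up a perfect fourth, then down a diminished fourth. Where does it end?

Down a perfect octave from Eb5: Eb4 (12 semitones down).
Up a perfect fourth from Eb4: Ab4 (5 semitones up).
Ab4 down a diminished fourth → E4 (4 semitones).

E4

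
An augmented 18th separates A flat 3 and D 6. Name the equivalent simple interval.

Take out 2 octaves (14 from the number): 18 − 14 = 4.
That makes an augmented eighteenth a compound augmented fourth — 2 octaves plus an augmented fourth.

augmented fourth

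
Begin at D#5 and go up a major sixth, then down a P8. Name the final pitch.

B#4

A major sixth up from D#5 is B#5.
B#5 down a perfect octave → B#4 (12 semitones).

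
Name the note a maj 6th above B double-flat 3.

G flat 4

Counting six letter names up from B lands on G.
Moving 9 semitones up from Bbb3 (the size of a major sixth) reaches Gb4.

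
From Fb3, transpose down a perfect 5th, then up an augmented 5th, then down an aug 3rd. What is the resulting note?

Dbb3

A perfect fifth down from Fb3 is Bbb2.
Bbb2 up an augmented fifth → F3 (8 semitones).
Down an augmented third from F3: Dbb3 (5 semitones down).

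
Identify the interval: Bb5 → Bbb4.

augmented 8th

Descending from Bb5 to Bbb4 is the same interval as ascending Bbb4 to Bb5.
B to B is the same letter name, plus an octave — that makes it an octave of some quality.
Bbb4 to Bb5 spans 13 semitones — one semitone wider than the perfect octave (12) — giving an augmented octave.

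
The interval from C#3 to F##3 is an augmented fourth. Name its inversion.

diminished 5th

Inverted interval numbers add to nine, so a fourth pairs with a fifth (4 + 5 = 9).
Quality inverts too: augmented becomes diminished. That makes the inversion a diminished fifth.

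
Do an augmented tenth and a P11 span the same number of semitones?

Yes

An augmented tenth spans 17 semitones, and a perfect eleventh also spans 17 semitones — they're enharmonic.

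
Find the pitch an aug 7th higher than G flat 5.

F sharp 6

Seven letter names up from G: F.
An augmented seventh is 12 semitones; 12 semitones up from Gb5 gives F#6.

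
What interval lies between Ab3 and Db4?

perfect 4th

A to D spans four letter names (A-B-C-D): a fourth.
Ab3 to Db4 is 5 semitones, matching the perfect fourth exactly, so the quality is perfect.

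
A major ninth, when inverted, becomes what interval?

First reduce the compound major ninth to its simple form, a major second.
Interval numbers invert to sum to nine: 2 + 7 = 9, so a second inverts to a seventh.
The quality also flips — major becomes minor — giving a minor seventh.

m7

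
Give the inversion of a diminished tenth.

A6

First reduce the compound diminished tenth to its simple form, a diminished third.
The rule of nine gives the new number: 9 − 3 = 6, so a third becomes a sixth.
Quality inverts too: diminished becomes augmented. That makes the inversion an augmented sixth.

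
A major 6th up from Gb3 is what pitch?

The sixth takes the letter from G up to E.
Moving 9 semitones up from Gb3 (the size of a major sixth) reaches Eb4.

Eb4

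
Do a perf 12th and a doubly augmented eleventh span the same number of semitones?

A perfect twelfth = 19 semitones = a doubly augmented eleventh; enharmonically equal.

Yes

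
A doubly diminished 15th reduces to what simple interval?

Each octave removed subtracts seven from the number: 15 − 7 = 8.
That makes a doubly diminished fifteenth a compound doubly diminished octave — an octave plus a doubly diminished octave.

doubly diminished 8th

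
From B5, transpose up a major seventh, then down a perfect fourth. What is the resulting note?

A major seventh up from B5 is A#6.
Down a perfect fourth from A#6: E#6 (5 semitones down).

E#6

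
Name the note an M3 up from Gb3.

Counting three letter names up from G lands on B.
A major third spans 4 semitones, so from Gb3 the target pitch is Bb3.

Bb3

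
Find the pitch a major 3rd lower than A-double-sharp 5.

The third takes the letter from A down to F.
Moving 4 semitones down from A##5 (the size of a major third) reaches F##5.

F-double-sharp 5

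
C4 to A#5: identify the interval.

augmented thirteenth

C to A spans six letter names (C-D-E-F-G-A), plus an octave, so the interval is some kind of thirteenth.
C4 to A#5 spans 22 semitones — one semitone wider than the major thirteenth (21) — giving an augmented thirteenth.
(Equivalently, a compound augmented sixth: an augmented sixth plus an octave.)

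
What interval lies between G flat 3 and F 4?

major seventh

G to F spans seven letter names (G-A-B-C-D-E-F): a seventh.
Counting semitones, Gb3→F4 is 11, which is the major seventh.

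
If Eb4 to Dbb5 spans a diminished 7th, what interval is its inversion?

Interval numbers invert to sum to nine: 7 + 2 = 9, so a seventh inverts to a second.
And diminished becomes augmented under inversion, so we get an augmented second.

augmented 2nd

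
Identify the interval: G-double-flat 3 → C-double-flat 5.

perfect eleventh

G to C spans four letter names (G-A-B-C), plus an octave: an eleventh.
The perfect eleventh spans 17 semitones, and Gbb3 to Cbb5 is exactly 17 semitones — so this is a perfect eleventh.
(Equivalently, a compound perfect fourth: a perfect fourth plus an octave.)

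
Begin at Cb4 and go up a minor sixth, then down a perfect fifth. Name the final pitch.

Dbb4

Up a minor sixth from Cb4: Abb4 (8 semitones up).
Down a perfect fifth from Abb4: Dbb4 (7 semitones down).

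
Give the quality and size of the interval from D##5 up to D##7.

perfect fifteenth

D to D is the same letter name, plus 2 octaves: a fifteenth.
The perfect fifteenth spans 24 semitones, and D##5 to D##7 is exactly 24 semitones — so this is a perfect fifteenth.
(Equivalently, a compound perfect octave: a perfect octave plus an octave.)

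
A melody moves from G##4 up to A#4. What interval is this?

m2

G to A spans two letter names (G-A) — that makes it a second of some quality.
At 1 semitone, G##4→A#4 falls one short of a major second: minor.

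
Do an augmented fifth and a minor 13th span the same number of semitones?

An augmented fifth spans 8 semitones; a minor thirteenth spans 20 semitones. They differ by 12.

No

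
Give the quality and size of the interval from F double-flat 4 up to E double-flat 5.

M7

F to E spans seven letter names (F-G-A-B-C-D-E): a seventh.
Counting semitones, Fbb4→Ebb5 is 11, which is the major seventh.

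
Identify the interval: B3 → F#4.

B to F spans five letter names (B-C-D-E-F) — that makes it a fifth of some quality.
B3 to F#4 is 7 semitones, matching the perfect fifth exactly, so the quality is perfect.

P5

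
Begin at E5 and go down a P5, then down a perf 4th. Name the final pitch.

A perfect fifth down from E5 is A4.
A4 down a perfect fourth → E4 (5 semitones).

E4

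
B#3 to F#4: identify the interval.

diminished 5th

B to F spans five letter names (B-C-D-E-F) — that makes it a fifth of some quality.
The perfect fifth is 7 semitones; here we have 6, one semitone narrower: diminished.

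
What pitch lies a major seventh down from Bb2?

Cb2

Seven letter names down from B: C.
A major seventh is 11 semitones; 11 semitones down from Bb2 gives Cb2.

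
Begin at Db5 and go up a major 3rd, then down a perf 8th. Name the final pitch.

F4

Db5 up a major third → F5 (4 semitones).
F5 down a perfect octave → F4 (12 semitones).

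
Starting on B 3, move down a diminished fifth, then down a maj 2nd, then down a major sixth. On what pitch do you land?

F sharp 2

A diminished fifth down from B3 is E#3.
A major second down from E#3 is D#3.
A major sixth down from D#3 is F#2.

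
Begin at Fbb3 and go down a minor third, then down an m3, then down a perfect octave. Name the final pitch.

Down a minor third from Fbb3: Dbb3 (3 semitones down).
A minor third down from Dbb3 is Bbb2.
A perfect octave down from Bbb2 is Bbb1.

Bbb1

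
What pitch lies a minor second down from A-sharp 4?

The second takes the letter from A down to G.
A minor second is 1 semitone; 1 semitone down from A#4 gives G##4.

G-double-sharp 4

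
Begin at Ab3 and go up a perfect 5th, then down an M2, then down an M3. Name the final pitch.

A perfect fifth up from Ab3 is Eb4.
A major second down from Eb4 is Db4.
Down a major third from Db4: Bbb3 (4 semitones down).

Bbb3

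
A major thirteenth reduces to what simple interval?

Take out an octave (7 from the number): 13 − 7 = 6.
So a major thirteenth is an octave plus a major sixth. The quality is unchanged.

major 6th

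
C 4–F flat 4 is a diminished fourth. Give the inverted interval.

Inverted interval numbers add to nine, so a fourth pairs with a fifth (4 + 5 = 9).
Quality inverts too: diminished becomes augmented. That makes the inversion an augmented fifth.

augmented fifth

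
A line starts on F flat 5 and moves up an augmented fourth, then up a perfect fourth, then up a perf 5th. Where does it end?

B flat 6

Fb5 up an augmented fourth → Bb5 (6 semitones).
Bb5 up a perfect fourth → Eb6 (5 semitones).
Up a perfect fifth from Eb6: Bb6 (7 semitones up).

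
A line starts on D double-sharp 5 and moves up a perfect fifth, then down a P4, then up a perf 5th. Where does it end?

B double-sharp 5

Up a perfect fifth from D##5: A##5 (7 semitones up).
A##5 down a perfect fourth → E##5 (5 semitones).
A perfect fifth up from E##5 is B##5.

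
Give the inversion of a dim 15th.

First reduce the compound diminished fifteenth to its simple form, a diminished octave.
Interval numbers invert to sum to nine: 8 + 1 = 9, so an octave inverts to a unison.
Quality inverts too: diminished becomes augmented. That makes the inversion an augmented unison.

augmented 1st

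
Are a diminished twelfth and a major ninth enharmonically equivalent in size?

No

18 semitones (diminished twelfth) vs 14 semitones (major ninth): not equal.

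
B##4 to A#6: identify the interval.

B to A spans seven letter names (B-C-D-E-F-G-A), plus an octave, so the interval is some kind of fourteenth.
B##4 to A#6 spans 21 semitones — two semitones narrower than the major fourteenth (23) — giving a diminished fourteenth.
(Equivalently, a compound diminished seventh: a diminished seventh plus an octave.)

diminished fourteenth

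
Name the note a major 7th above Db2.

Seven letter names up from D: C.
A major seventh spans 11 semitones, so from Db2 the target pitch is C3.

C3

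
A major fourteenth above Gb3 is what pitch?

F5

The fourteenth's letter: G up seven letter names plus an octave → F.
A major fourteenth spans 23 semitones, so from Gb3 the target pitch is F5.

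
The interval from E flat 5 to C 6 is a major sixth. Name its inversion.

minor third

The rule of nine gives the new number: 9 − 6 = 3, so a sixth becomes a third.
Quality inverts too: major becomes minor. That makes the inversion a minor third.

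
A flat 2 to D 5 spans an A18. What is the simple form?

augmented fourth

Take out 2 octaves (14 from the number): 18 − 14 = 4.
So an augmented eighteenth is 2 octaves plus an augmented fourth. The quality is unchanged.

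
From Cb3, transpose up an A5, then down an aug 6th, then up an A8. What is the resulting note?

Bb3

Cb3 up an augmented fifth → G3 (8 semitones).
An augmented sixth down from G3 is Bbb2.
Up an augmented octave from Bbb2: Bb3 (13 semitones up).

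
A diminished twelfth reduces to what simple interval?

Subtracting seven from the interval number removes an octave: 12 − 7 = 5.
So a diminished twelfth is an octave plus a diminished fifth. The quality is unchanged.

diminished fifth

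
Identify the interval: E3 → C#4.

E to C spans six letter names (E-F-G-A-B-C): a sixth.
Counting semitones, E3→C#4 is 9, which is the major sixth.

major sixth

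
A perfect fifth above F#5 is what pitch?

The fifth takes the letter from F up to C.
A perfect fifth spans 7 semitones, so from F#5 the target pitch is C#6.

C#6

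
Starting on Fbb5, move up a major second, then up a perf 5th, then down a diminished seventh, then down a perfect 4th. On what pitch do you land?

A major second up from Fbb5 is Gbb5.
Up a perfect fifth from Gbb5: Dbb6 (7 semitones up).
Down a diminished seventh from Dbb6: Eb5 (9 semitones down).
Down a perfect fourth from Eb5: Bb4 (5 semitones down).

Bb4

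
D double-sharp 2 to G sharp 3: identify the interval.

d11

D to G spans four letter names (D-E-F-G), plus an octave — that makes it an eleventh of some quality.
The perfect eleventh is 17 semitones; here we have 16, one semitone narrower: diminished.
(Equivalently, a compound diminished fourth: a diminished fourth plus an octave.)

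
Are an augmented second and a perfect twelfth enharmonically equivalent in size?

An augmented second is 3 semitones but a perfect twelfth is 19 semitones — different sizes.

No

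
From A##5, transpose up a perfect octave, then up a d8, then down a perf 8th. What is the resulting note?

A#6

A perfect octave up from A##5 is A##6.
Up a diminished octave from A##6: A#7 (11 semitones up).
Down a perfect octave from A#7: A#6 (12 semitones down).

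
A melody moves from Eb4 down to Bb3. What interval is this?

Descending from Eb4 to Bb3 is the same interval as ascending Bb3 to Eb4.
B to E spans four letter names (B-C-D-E), so the interval is some kind of fourth.
Bb3 to Eb4 is 5 semitones, matching the perfect fourth exactly, so the quality is perfect.

P4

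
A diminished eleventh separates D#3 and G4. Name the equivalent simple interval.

Subtracting seven from the interval number removes an octave: 11 − 7 = 4.
Quality carries through unchanged, so the simple form is a diminished fourth.

diminished 4th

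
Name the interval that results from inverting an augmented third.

diminished 6th

Inverted interval numbers add to nine, so a third pairs with a sixth (3 + 6 = 9).
The quality also flips — augmented becomes diminished — giving a diminished sixth.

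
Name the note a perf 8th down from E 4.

An octave keeps the letter name E, an octave down from E.
A perfect octave is 12 semitones; 12 semitones down from E4 gives E3.

E 3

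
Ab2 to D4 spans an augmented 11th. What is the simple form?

augmented fourth

Each octave removed subtracts seven from the number: 11 − 7 = 4.
That makes an augmented eleventh a compound augmented fourth — an octave plus an augmented fourth.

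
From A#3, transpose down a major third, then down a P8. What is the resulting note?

F#2

Down a major third from A#3: F#3 (4 semitones down).
Down a perfect octave from F#3: F#2 (12 semitones down).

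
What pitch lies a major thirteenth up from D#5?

The thirteenth's letter: D up six letter names plus an octave → B.
Moving 21 semitones up from D#5 (the size of a major thirteenth) reaches B#6.

B#6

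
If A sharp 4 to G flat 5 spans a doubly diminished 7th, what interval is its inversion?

AA2

Inverted interval numbers add to nine, so a seventh pairs with a second (7 + 2 = 9).
The quality also flips — doubly diminished becomes doubly augmented — giving a doubly augmented second.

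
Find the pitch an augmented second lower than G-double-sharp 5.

The second takes the letter from G down to F.
An augmented second is 3 semitones; 3 semitones down from G##5 gives F#5.

F-sharp 5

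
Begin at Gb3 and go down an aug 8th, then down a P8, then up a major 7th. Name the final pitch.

An augmented octave down from Gb3 is Gbb2.
Down a perfect octave from Gbb2: Gbb1 (12 semitones down).
Up a major seventh from Gbb1: Fb2 (11 semitones up).

Fb2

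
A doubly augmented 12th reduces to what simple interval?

Subtracting seven from the interval number removes an octave: 12 − 7 = 5.
That makes a doubly augmented twelfth a compound doubly augmented fifth — an octave plus a doubly augmented fifth.

AA5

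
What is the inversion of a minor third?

major sixth

The rule of nine gives the new number: 9 − 3 = 6, so a third becomes a sixth.
The quality also flips — minor becomes major — giving a major sixth.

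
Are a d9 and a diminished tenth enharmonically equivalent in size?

No

A diminished ninth is 12 semitones but a diminished tenth is 14 semitones — different sizes.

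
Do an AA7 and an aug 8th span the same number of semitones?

Yes

A doubly augmented seventh = 13 semitones = an augmented octave; enharmonically equal.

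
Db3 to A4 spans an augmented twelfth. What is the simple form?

Subtracting seven from the interval number removes an octave: 12 − 7 = 5.
So an augmented twelfth is an octave plus an augmented fifth. The quality is unchanged.

A5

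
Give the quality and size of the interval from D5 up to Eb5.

minor second

D to E spans two letter names (D-E): a second.
A major second would be 2 semitones, but D5 to Eb5 is 1 — one semitone narrower, making it a minor second.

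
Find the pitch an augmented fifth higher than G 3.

Counting five letter names up from G lands on D.
Moving 8 semitones up from G3 (the size of an augmented fifth) reaches D#4.

D sharp 4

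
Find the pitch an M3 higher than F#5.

The third takes the letter from F up to A.
A major third spans 4 semitones, so from F#5 the target pitch is A#5.

A#5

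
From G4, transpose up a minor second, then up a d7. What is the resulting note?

A minor second up from G4 is Ab4.
Up a diminished seventh from Ab4: Gbb5 (9 semitones up).

Gbb5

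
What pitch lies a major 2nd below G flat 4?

Two letter names down from G: F.
Moving 2 semitones down from Gb4 (the size of a major second) reaches Fb4.

F flat 4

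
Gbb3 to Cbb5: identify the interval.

perfect eleventh

G to C spans four letter names (G-A-B-C), plus an octave — that makes it an eleventh of some quality.
The perfect eleventh spans 17 semitones, and Gbb3 to Cbb5 is exactly 17 semitones — so this is a perfect eleventh.
(Equivalently, a compound perfect fourth: a perfect fourth plus an octave.)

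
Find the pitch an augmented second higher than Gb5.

The second takes the letter from G up to A.
An augmented second spans 3 semitones, so from Gb5 the target pitch is A5.

A5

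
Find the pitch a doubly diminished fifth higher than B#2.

F3

Counting five letter names up from B lands on F.
Moving 5 semitones up from B#2 (the size of a doubly diminished fifth) reaches F3.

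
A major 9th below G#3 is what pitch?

Two letters down from G (plus an octave) reaches F.
A major ninth is 14 semitones; 14 semitones down from G#3 gives F#2.

F#2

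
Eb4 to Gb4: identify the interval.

minor 3rd

E to G spans three letter names (E-F-G) — that makes it a third of some quality.
At 3 semitones, Eb4→Gb4 falls one short of a major third: minor.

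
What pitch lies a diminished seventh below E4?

F##3

Counting seven letter names down from E lands on F.
Moving 9 semitones down from E4 (the size of a diminished seventh) reaches F##3.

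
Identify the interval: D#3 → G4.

D to G spans four letter names (D-E-F-G), plus an octave, so the interval is some kind of eleventh.
D#3 to G4 spans 16 semitones — one semitone narrower than the perfect eleventh (17) — giving a diminished eleventh.
(Equivalently, a compound diminished fourth: a diminished fourth plus an octave.)

diminished 11th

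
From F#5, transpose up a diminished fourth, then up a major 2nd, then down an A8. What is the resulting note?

Cb5

Up a diminished fourth from F#5: Bb5 (4 semitones up).
Up a major second from Bb5: C6 (2 semitones up).
An augmented octave down from C6 is Cb5.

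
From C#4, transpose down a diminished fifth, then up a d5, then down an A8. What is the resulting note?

C3

Down a diminished fifth from C#4: F##3 (6 semitones down).
F##3 up a diminished fifth → C#4 (6 semitones).
An augmented octave down from C#4 is C3.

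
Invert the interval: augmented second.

diminished seventh

Interval numbers invert to sum to nine: 2 + 7 = 9, so a second inverts to a seventh.
The quality also flips — augmented becomes diminished — giving a diminished seventh.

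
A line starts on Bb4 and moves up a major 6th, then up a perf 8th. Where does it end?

G6

Bb4 up a major sixth → G5 (9 semitones).
Up a perfect octave from G5: G6 (12 semitones up).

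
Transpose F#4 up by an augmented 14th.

The fourteenth's letter: F up seven letter names plus an octave → E.
Moving 24 semitones up from F#4 (the size of an augmented fourteenth) reaches E##6.

E##6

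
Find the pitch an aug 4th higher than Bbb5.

Eb6

The fourth takes the letter from B up to E.
An augmented fourth is 6 semitones; 6 semitones up from Bbb5 gives Eb6.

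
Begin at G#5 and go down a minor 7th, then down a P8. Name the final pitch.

Down a minor seventh from G#5: A#4 (10 semitones down).
A#4 down a perfect octave → A#3 (12 semitones).

A#3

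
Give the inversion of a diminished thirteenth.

First reduce the compound diminished thirteenth to its simple form, a diminished sixth.
Interval numbers invert to sum to nine: 6 + 3 = 9, so a sixth inverts to a third.
Quality inverts too: diminished becomes augmented. That makes the inversion an augmented third.

augmented third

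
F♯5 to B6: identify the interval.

F to B spans four letter names (F-G-A-B), plus an octave — that makes it an eleventh of some quality.
The perfect eleventh spans 17 semitones, and F#5 to B6 is exactly 17 semitones — so this is a perfect eleventh.
(Equivalently, a compound perfect fourth: a perfect fourth plus an octave.)

P11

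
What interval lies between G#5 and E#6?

G to E spans six letter names (G-A-B-C-D-E): a sixth.
G#5 to E#6 is 9 semitones, matching the major sixth exactly, so the quality is major.

major sixth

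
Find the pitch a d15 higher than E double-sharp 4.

E sharp 6

For a fifteenth the letter name doesn't change: still E, two octaves up.
A diminished fifteenth spans 23 semitones, so from E##4 the target pitch is E#6.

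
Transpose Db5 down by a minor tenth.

Bb3

The tenth's letter: D down three letter names plus an octave → B.
Moving 15 semitones down from Db5 (the size of a minor tenth) reaches Bb3.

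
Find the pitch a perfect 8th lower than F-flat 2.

F-flat 1

An octave keeps the letter name F, an octave down from F.
A perfect octave spans 12 semitones, so from Fb2 the target pitch is Fb1.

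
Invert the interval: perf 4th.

P5

Interval numbers invert to sum to nine: 4 + 5 = 9, so a fourth inverts to a fifth.
And perfect stays perfect under inversion, so we get a perfect fifth.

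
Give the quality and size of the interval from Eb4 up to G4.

major 3rd

E to G spans three letter names (E-F-G): a third.
Counting semitones, Eb4→G4 is 4, which is the major third.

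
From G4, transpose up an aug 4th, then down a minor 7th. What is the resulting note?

An augmented fourth up from G4 is C#5.
A minor seventh down from C#5 is D#4.

D#4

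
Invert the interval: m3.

major sixth

Inverted interval numbers add to nine, so a third pairs with a sixth (3 + 6 = 9).
Quality inverts too: minor becomes major. That makes the inversion a major sixth.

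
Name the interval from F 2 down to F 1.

Descending from F2 to F1 is the same interval as ascending F1 to F2.
F to F is the same letter name, plus an octave — that makes it an octave of some quality.
The perfect octave spans 12 semitones, and F1 to F2 is exactly 12 semitones — so this is a perfect octave.

perfect octave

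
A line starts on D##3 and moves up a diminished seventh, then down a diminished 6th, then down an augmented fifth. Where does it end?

D##3 up a diminished seventh → C#4 (9 semitones).
A diminished sixth down from C#4 is E##3.
An augmented fifth down from E##3 is A#2.

A#2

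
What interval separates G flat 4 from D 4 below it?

diminished fourth

Descending from Gb4 to D4 is the same interval as ascending D4 to Gb4.
D to G spans four letter names (D-E-F-G): a fourth.
A perfect fourth would be 5 semitones; D4 to Gb4 is 4, one semitone narrower, so the interval is diminished.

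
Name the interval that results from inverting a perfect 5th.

P4

The rule of nine gives the new number: 9 − 5 = 4, so a fifth becomes a fourth.
Quality inverts too: perfect stays perfect. That makes the inversion a perfect fourth.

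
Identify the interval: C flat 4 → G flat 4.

C to G spans five letter names (C-D-E-F-G) — that makes it a fifth of some quality.
Cb4 to Gb4 is 7 semitones, matching the perfect fifth exactly, so the quality is perfect.

P5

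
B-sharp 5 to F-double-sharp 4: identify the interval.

perfect 11th

Descending from B#5 to F##4 is the same interval as ascending F##4 to B#5.
F to B spans four letter names (F-G-A-B), plus an octave: an eleventh.
Counting semitones, F##4→B#5 is 17, which is the perfect eleventh.
(Equivalently, a compound perfect fourth: a perfect fourth plus an octave.)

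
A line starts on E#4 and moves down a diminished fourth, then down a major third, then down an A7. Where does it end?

E#4 down a diminished fourth → B##3 (4 semitones).
A major third down from B##3 is G##3.
An augmented seventh down from G##3 is A2.

A2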